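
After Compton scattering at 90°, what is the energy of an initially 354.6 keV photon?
209.3351 keV

First convert energy to wavelength:
λ = hc/E, with hc ≈ 1239.842 keV·pm (i.e. 1239.842 eV·nm)

For E = 354.6 keV = 354600 eV:
λ = 1239.842 keV·pm / 354.6 keV
λ = 3.4965 pm

Calculate the Compton shift:
Δλ = λ_C(1 - cos(90°)) = 2.4263 × 1.0000
Δλ = 2.4263 pm

Final wavelength:
λ' = 3.4965 + 2.4263 = 5.9228 pm

Final energy:
E' = hc/λ' = 1239.842 / 5.9228 = 209.3351 keV

(Intermediate values are shown rounded; full precision is carried through to the final answer.)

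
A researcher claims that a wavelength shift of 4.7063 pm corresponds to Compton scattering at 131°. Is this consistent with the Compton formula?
No, inconsistent

Calculate the expected shift for θ = 131°:

Δλ_expected = λ_C(1 - cos(131°))
Δλ_expected = 2.4263 × (1 - cos(131°))
Δλ_expected = 2.4263 × 1.6561
Δλ_expected = 4.0181 pm

Given shift: 4.7063 pm
Expected shift: 4.0181 pm
Difference: 0.6882 pm

The values do not match. The given shift corresponds to θ ≈ 160.0°, not 131°.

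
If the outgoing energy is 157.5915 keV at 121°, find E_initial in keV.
295.7998 keV

Convert final energy to wavelength (hc ≈ 1239.842 keV·pm):
λ' = hc/E' = 1239.842 / 157.5915 = 7.8674 pm

Calculate the Compton shift:
Δλ = λ_C(1 - cos(121°))
Δλ = 2.4263 × (1 - cos(121°))
Δλ = 3.6760 pm

Initial wavelength:
λ = λ' - Δλ = 7.8674 - 3.6760 = 4.1915 pm

Initial energy:
E = hc/λ = 1239.842 / 4.1915 = 295.7998 keV

(Intermediate values are shown rounded; full precision is carried through to the final answer.)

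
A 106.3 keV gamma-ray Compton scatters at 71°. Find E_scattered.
93.2212 keV

First convert energy to wavelength:
λ = hc/E, with hc ≈ 1239.842 keV·pm (i.e. 1239.842 eV·nm)

For E = 106.3 keV = 106300 eV:
λ = 1239.842 keV·pm / 106.3 keV
λ = 11.6636 pm

Calculate the Compton shift:
Δλ = λ_C(1 - cos(71°)) = 2.4263 × 0.6744
Δλ = 1.6364 pm

Final wavelength:
λ' = 11.6636 + 1.6364 = 13.3000 pm

Final energy:
E' = hc/λ' = 1239.842 / 13.3000 = 93.2212 keV

(Intermediate values are shown rounded; full precision is carried through to the final answer.)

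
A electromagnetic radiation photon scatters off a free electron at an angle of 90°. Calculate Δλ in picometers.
2.4263 pm

Using the Compton scattering formula:
Δλ = λ_C(1 - cos θ)

where λ_C = h/(m_e·c) ≈ 2.4263 pm is the Compton wavelength of an electron.

For θ = 90°:
cos(90°) = 0.0000
1 - cos(90°) = 1.0000

Δλ = 2.4263 × 1.0000
Δλ = 2.4263 pm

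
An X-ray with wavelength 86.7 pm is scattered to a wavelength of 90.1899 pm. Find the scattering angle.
116.00°

First find the wavelength shift:
Δλ = λ' - λ = 90.1899 - 86.7 = 3.4899 pm

Using Δλ = λ_C(1 - cos θ), with λ_C = h/(m_e·c) ≈ 2.42631024 pm:
cos θ = 1 - Δλ/λ_C
cos θ = 1 - 3.4899/2.42631024
cos θ = -0.438357

θ = arccos(-0.438357)
θ = 116.00°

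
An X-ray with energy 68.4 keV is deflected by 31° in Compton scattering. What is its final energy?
67.1168 keV

First convert energy to wavelength:
λ = hc/E, with hc ≈ 1239.842 keV·pm (i.e. 1239.842 eV·nm)

For E = 68.4 keV = 68400 eV:
λ = 1239.842 keV·pm / 68.4 keV
λ = 18.1263 pm

Calculate the Compton shift:
Δλ = λ_C(1 - cos(31°)) = 2.4263 × 0.1428
Δλ = 0.3466 pm

Final wavelength:
λ' = 18.1263 + 0.3466 = 18.4729 pm

Final energy:
E' = hc/λ' = 1239.842 / 18.4729 = 67.1168 keV

(Intermediate values are shown rounded; full precision is carried through to the final answer.)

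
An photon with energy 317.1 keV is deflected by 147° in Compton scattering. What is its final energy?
148.1094 keV

First convert energy to wavelength:
λ = hc/E, with hc ≈ 1239.842 keV·pm (i.e. 1239.842 eV·nm)

For E = 317.1 keV = 317100 eV:
λ = 1239.842 keV·pm / 317.1 keV
λ = 3.9099 pm

Calculate the Compton shift:
Δλ = λ_C(1 - cos(147°)) = 2.4263 × 1.8387
Δλ = 4.4612 pm

Final wavelength:
λ' = 3.9099 + 4.4612 = 8.3711 pm

Final energy:
E' = hc/λ' = 1239.842 / 8.3711 = 148.1094 keV

(Intermediate values are shown rounded; full precision is carried through to the final answer.)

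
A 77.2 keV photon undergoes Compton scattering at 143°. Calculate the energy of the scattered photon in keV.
60.7046 keV

First convert energy to wavelength:
λ = hc/E, with hc ≈ 1239.842 keV·pm (i.e. 1239.842 eV·nm)

For E = 77.2 keV = 77200 eV:
λ = 1239.842 keV·pm / 77.2 keV
λ = 16.0601 pm

Calculate the Compton shift:
Δλ = λ_C(1 - cos(143°)) = 2.4263 × 1.7986
Δλ = 4.3640 pm

Final wavelength:
λ' = 16.0601 + 4.3640 = 20.4242 pm

Final energy:
E' = hc/λ' = 1239.842 / 20.4242 = 60.7046 keV

(Intermediate values are shown rounded; full precision is carried through to the final answer.)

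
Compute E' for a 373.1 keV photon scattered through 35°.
329.5808 keV

First convert energy to wavelength:
λ = hc/E, with hc ≈ 1239.842 keV·pm (i.e. 1239.842 eV·nm)

For E = 373.1 keV = 373100 eV:
λ = 1239.842 keV·pm / 373.1 keV
λ = 3.3231 pm

Calculate the Compton shift:
Δλ = λ_C(1 - cos(35°)) = 2.4263 × 0.1808
Δλ = 0.4388 pm

Final wavelength:
λ' = 3.3231 + 0.4388 = 3.7619 pm

Final energy:
E' = hc/λ' = 1239.842 / 3.7619 = 329.5808 keV

(Intermediate values are shown rounded; full precision is carried through to the final answer.)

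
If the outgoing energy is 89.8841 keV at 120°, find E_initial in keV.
122.1000 keV

Convert final energy to wavelength (hc ≈ 1239.842 keV·pm):
λ' = hc/E' = 1239.842 / 89.8841 = 13.7938 pm

Calculate the Compton shift:
Δλ = λ_C(1 - cos(120°))
Δλ = 2.4263 × (1 - cos(120°))
Δλ = 3.6395 pm

Initial wavelength:
λ = λ' - Δλ = 13.7938 - 3.6395 = 10.1543 pm

Initial energy:
E = hc/λ = 1239.842 / 10.1543 = 122.1000 keV

(Intermediate values are shown rounded; full precision is carried through to the final answer.)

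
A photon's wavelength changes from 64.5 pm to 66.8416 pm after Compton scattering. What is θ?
88.00°

First find the wavelength shift:
Δλ = λ' - λ = 66.8416 - 64.5 = 2.3416 pm

Using Δλ = λ_C(1 - cos θ), with λ_C = h/(m_e·c) ≈ 2.42631024 pm:
cos θ = 1 - Δλ/λ_C
cos θ = 1 - 2.3416/2.42631024
cos θ = 0.034913

θ = arccos(0.034913)
θ = 88.00°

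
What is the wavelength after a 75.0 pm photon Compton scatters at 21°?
75.1612 pm

Using the Compton scattering formula:
λ' = λ + Δλ = λ + λ_C(1 - cos θ)

Given:
- Initial wavelength λ = 75.0 pm
- Scattering angle θ = 21°
- Compton wavelength λ_C ≈ 2.4263 pm

Calculate the shift:
Δλ = 2.4263 × (1 - cos(21°))
Δλ = 2.4263 × 0.0664
Δλ = 0.1612 pm

Final wavelength:
λ' = 75.0 + 0.1612 = 75.1612 pm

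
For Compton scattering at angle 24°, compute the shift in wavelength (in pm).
0.2098 pm

Using the Compton scattering formula:
Δλ = λ_C(1 - cos θ)

where λ_C = h/(m_e·c) ≈ 2.4263 pm is the Compton wavelength of an electron.

For θ = 24°:
cos(24°) = 0.9135
1 - cos(24°) = 0.0865

Δλ = 2.4263 × 0.0865
Δλ = 0.2098 pm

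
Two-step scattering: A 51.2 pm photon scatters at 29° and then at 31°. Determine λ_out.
51.8508 pm

Apply Compton shift twice:

First scattering at θ₁ = 29°:
Δλ₁ = λ_C(1 - cos(29°))
Δλ₁ = 2.4263 × 0.1254
Δλ₁ = 0.3042 pm

After first scattering:
λ₁ = 51.2 + 0.3042 = 51.5042 pm

Second scattering at θ₂ = 31°:
Δλ₂ = λ_C(1 - cos(31°))
Δλ₂ = 2.4263 × 0.1428
Δλ₂ = 0.3466 pm

Final wavelength:
λ₂ = 51.5042 + 0.3466 = 51.8508 pm

Total shift: Δλ_total = 0.3042 + 0.3466 = 0.6508 pm

(Intermediate values are shown rounded; full precision is carried through to the final answer.)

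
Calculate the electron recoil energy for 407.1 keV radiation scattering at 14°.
9.4112 keV

By energy conservation: K_e = E_initial - E_final

First find the scattered photon energy:
Initial wavelength: λ = hc/E = 3.0455 pm
Compton shift: Δλ = λ_C(1 - cos(14°)) = 0.0721 pm
Final wavelength: λ' = 3.0455 + 0.0721 = 3.1176 pm
Final photon energy: E' = hc/λ' = 397.6888 keV

Electron kinetic energy:
K_e = E - E' = 407.1000 - 397.6888 = 9.4112 keV

(Intermediate values are shown rounded; full precision is carried through to the final answer.)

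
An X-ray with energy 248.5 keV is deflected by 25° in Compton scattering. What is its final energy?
237.6711 keV

First convert energy to wavelength:
λ = hc/E, with hc ≈ 1239.842 keV·pm (i.e. 1239.842 eV·nm)

For E = 248.5 keV = 248500 eV:
λ = 1239.842 keV·pm / 248.5 keV
λ = 4.9893 pm

Calculate the Compton shift:
Δλ = λ_C(1 - cos(25°)) = 2.4263 × 0.0937
Δλ = 0.2273 pm

Final wavelength:
λ' = 4.9893 + 0.2273 = 5.2166 pm

Final energy:
E' = hc/λ' = 1239.842 / 5.2166 = 237.6711 keV

(Intermediate values are shown rounded; full precision is carried through to the final answer.)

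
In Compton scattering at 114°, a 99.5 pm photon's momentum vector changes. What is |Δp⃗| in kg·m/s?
1.0985e-23 kg·m/s

Photon momentum magnitude is p = h/λ.

Initial momentum:
p₀ = h/λ = 6.6261e-34/9.9500e-11 = 6.6594e-24 kg·m/s

After scattering:
λ' = λ + Δλ = 99.5 + 3.4132 = 102.9132 pm
p' = h/λ' = 6.6261e-34/1.0291e-10 = 6.4385e-24 kg·m/s

Momentum is a vector; the scattered photon's direction makes angle θ = 114° with the incident direction. The magnitude of the vector change Δp⃗ = p⃗₀ − p⃗' is found from the law of cosines:
|Δp⃗|² = p₀² + p'² − 2p₀p'cos θ
|Δp⃗|² = (6.6594e-24)² + (6.4385e-24)² − 2·6.6594e-24·6.4385e-24·cos(114°)
|Δp⃗| = 1.0985e-23 kg·m/s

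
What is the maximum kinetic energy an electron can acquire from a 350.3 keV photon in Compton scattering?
202.5589 keV

Maximum energy transfer occurs at θ = 180° (backscattering).

Initial photon: E₀ = 350.3 keV → λ₀ = 3.5394 pm

Maximum Compton shift (at 180°):
Δλ_max = 2λ_C = 2 × 2.4263 = 4.8526 pm

Final wavelength:
λ' = 3.5394 + 4.8526 = 8.3920 pm

Minimum photon energy (maximum energy to electron):
E'_min = hc/λ' = 147.7411 keV

Maximum electron kinetic energy:
K_max = E₀ - E'_min = 350.3000 - 147.7411 = 202.5589 keV

(Intermediate values are shown rounded; full precision is carried through to the final answer.)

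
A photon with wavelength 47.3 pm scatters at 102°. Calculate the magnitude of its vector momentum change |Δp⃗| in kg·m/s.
2.1145e-23 kg·m/s

Photon momentum magnitude is p = h/λ.

Initial momentum:
p₀ = h/λ = 6.6261e-34/4.7300e-11 = 1.4009e-23 kg·m/s

After scattering:
λ' = λ + Δλ = 47.3 + 2.9308 = 50.2308 pm
p' = h/λ' = 6.6261e-34/5.0231e-11 = 1.3191e-23 kg·m/s

Momentum is a vector; the scattered photon's direction makes angle θ = 102° with the incident direction. The magnitude of the vector change Δp⃗ = p⃗₀ − p⃗' is found from the law of cosines:
|Δp⃗|² = p₀² + p'² − 2p₀p'cos θ
|Δp⃗|² = (1.4009e-23)² + (1.3191e-23)² − 2·1.4009e-23·1.3191e-23·cos(102°)
|Δp⃗| = 2.1145e-23 kg·m/s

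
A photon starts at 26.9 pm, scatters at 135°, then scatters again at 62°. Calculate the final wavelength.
32.3292 pm

Apply Compton shift twice:

First scattering at θ₁ = 135°:
Δλ₁ = λ_C(1 - cos(135°))
Δλ₁ = 2.4263 × 1.7071
Δλ₁ = 4.1420 pm

After first scattering:
λ₁ = 26.9 + 4.1420 = 31.0420 pm

Second scattering at θ₂ = 62°:
Δλ₂ = λ_C(1 - cos(62°))
Δλ₂ = 2.4263 × 0.5305
Δλ₂ = 1.2872 pm

Final wavelength:
λ₂ = 31.0420 + 1.2872 = 32.3292 pm

Total shift: Δλ_total = 4.1420 + 1.2872 = 5.4292 pm

(Intermediate values are shown rounded; full precision is carried through to the final answer.)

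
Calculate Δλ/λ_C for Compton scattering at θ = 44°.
0.2807 λ_C

The Compton shift formula is:
Δλ = λ_C(1 - cos θ)

Dividing both sides by λ_C:
Δλ/λ_C = 1 - cos θ

For θ = 44°:
Δλ/λ_C = 1 - cos(44°)
Δλ/λ_C = 1 - 0.7193
Δλ/λ_C = 0.2807

This means the shift is 0.2807 × λ_C = 0.6810 pm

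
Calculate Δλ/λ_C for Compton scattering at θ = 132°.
1.6691 λ_C

The Compton shift formula is:
Δλ = λ_C(1 - cos θ)

Dividing both sides by λ_C:
Δλ/λ_C = 1 - cos θ

For θ = 132°:
Δλ/λ_C = 1 - cos(132°)
Δλ/λ_C = 1 - -0.6691
Δλ/λ_C = 1.6691

This means the shift is 1.6691 × λ_C = 4.0498 pm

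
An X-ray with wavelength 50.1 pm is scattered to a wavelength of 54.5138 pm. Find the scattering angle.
145.00°

First find the wavelength shift:
Δλ = λ' - λ = 54.5138 - 50.1 = 4.4138 pm

Using Δλ = λ_C(1 - cos θ), with λ_C = h/(m_e·c) ≈ 2.42631024 pm:
cos θ = 1 - Δλ/λ_C
cos θ = 1 - 4.4138/2.42631024
cos θ = -0.819141

θ = arccos(-0.819141)
θ = 145.00°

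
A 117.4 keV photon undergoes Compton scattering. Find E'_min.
80.4389 keV (at θ = 180°)

The scattered photon has minimum energy when its wavelength is maximum, i.e., when the Compton shift Δλ = λ_C(1 − cos θ) is maximum. This occurs at θ = 180° (backscattering), giving Δλ_max = 2λ_C = 4.8526 pm.

Initial wavelength: λ₀ = hc/E₀ = 10.5608 pm
Maximum final wavelength: λ'_max = λ₀ + 2λ_C = 10.5608 + 4.8526 = 15.4135 pm
Minimum final energy: E'_min = hc/λ'_max = 80.4389 keV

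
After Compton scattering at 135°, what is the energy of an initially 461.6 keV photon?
181.5837 keV

First convert energy to wavelength:
λ = hc/E, with hc ≈ 1239.842 keV·pm (i.e. 1239.842 eV·nm)

For E = 461.6 keV = 461600 eV:
λ = 1239.842 keV·pm / 461.6 keV
λ = 2.6860 pm

Calculate the Compton shift:
Δλ = λ_C(1 - cos(135°)) = 2.4263 × 1.7071
Δλ = 4.1420 pm

Final wavelength:
λ' = 2.6860 + 4.1420 = 6.8279 pm

Final energy:
E' = hc/λ' = 1239.842 / 6.8279 = 181.5837 keV

(Intermediate values are shown rounded; full precision is carried through to the final answer.)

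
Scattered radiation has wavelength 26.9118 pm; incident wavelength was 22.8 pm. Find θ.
134.00°

First find the wavelength shift:
Δλ = λ' - λ = 26.9118 - 22.8 = 4.1118 pm

Using Δλ = λ_C(1 - cos θ), with λ_C = h/(m_e·c) ≈ 2.42631024 pm:
cos θ = 1 - Δλ/λ_C
cos θ = 1 - 4.1118/2.42631024
cos θ = -0.694672

θ = arccos(-0.694672)
θ = 134.00°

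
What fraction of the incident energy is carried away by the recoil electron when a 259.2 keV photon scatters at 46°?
0.1341 (or 13.41%)

Calculate initial and final photon energies:

Initial: E₀ = 259.2 keV → λ₀ = 4.7833 pm
Compton shift: Δλ = 0.7409 pm
Final wavelength: λ' = 5.5242 pm
Final energy: E' = 224.4385 keV

Fractional energy loss:
(E₀ - E')/E₀ = (259.2000 - 224.4385)/259.2000
= 34.7615/259.2000
= 0.1341
= 13.41%

(Intermediate values are shown rounded; full precision is carried through to the final answer.)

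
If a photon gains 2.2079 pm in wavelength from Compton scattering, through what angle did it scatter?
84.84°

From the Compton formula Δλ = λ_C(1 - cos θ), we can solve for θ:

cos θ = 1 - Δλ/λ_C

Given:
- Δλ = 2.2079 pm
- λ_C = h/(m_e·c) ≈ 2.42631024 pm

cos θ = 1 - 2.2079/2.42631024
cos θ = 1 - 0.909983
cos θ = 0.090017

θ = arccos(0.090017)
θ = 84.84°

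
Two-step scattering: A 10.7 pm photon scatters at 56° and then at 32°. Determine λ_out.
12.1382 pm

Apply Compton shift twice:

First scattering at θ₁ = 56°:
Δλ₁ = λ_C(1 - cos(56°))
Δλ₁ = 2.4263 × 0.4408
Δλ₁ = 1.0695 pm

After first scattering:
λ₁ = 10.7 + 1.0695 = 11.7695 pm

Second scattering at θ₂ = 32°:
Δλ₂ = λ_C(1 - cos(32°))
Δλ₂ = 2.4263 × 0.1520
Δλ₂ = 0.3687 pm

Final wavelength:
λ₂ = 11.7695 + 0.3687 = 12.1382 pm

Total shift: Δλ_total = 1.0695 + 0.3687 = 1.4382 pm

(Intermediate values are shown rounded; full precision is carried through to the final answer.)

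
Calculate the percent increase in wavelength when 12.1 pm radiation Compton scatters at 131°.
33.2075%

Calculate the Compton shift:
Δλ = λ_C(1 - cos(131°))
Δλ = 2.4263 × (1 - cos(131°))
Δλ = 2.4263 × 1.6561
Δλ = 4.0181 pm

Percentage change:
(Δλ/λ₀) × 100 = (4.0181/12.1) × 100
= 33.2075%

(Intermediate values are shown rounded; full precision is carried through to the final answer.)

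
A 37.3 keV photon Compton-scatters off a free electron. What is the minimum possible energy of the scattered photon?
32.5483 keV (at θ = 180°)

The scattered photon has minimum energy when its wavelength is maximum, i.e., when the Compton shift Δλ = λ_C(1 − cos θ) is maximum. This occurs at θ = 180° (backscattering), giving Δλ_max = 2λ_C = 4.8526 pm.

Initial wavelength: λ₀ = hc/E₀ = 33.2397 pm
Maximum final wavelength: λ'_max = λ₀ + 2λ_C = 33.2397 + 4.8526 = 38.0924 pm
Minimum final energy: E'_min = hc/λ'_max = 32.5483 keV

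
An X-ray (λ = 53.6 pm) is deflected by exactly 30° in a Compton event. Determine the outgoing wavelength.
53.9251 pm

Using the Compton formula: λ' = λ + λ_C(1 − cos θ)

For θ = 30°, cos θ = √3/2 (exact) ≈ 0.8660, so:
1 − cos 30° = 1 − (√3/2) ≈ 0.1340

Δλ = λ_C × 0.1340 = 2.4263 × 0.1340 = 0.3251 pm

λ' = 53.6 + 0.3251 = 53.9251 pm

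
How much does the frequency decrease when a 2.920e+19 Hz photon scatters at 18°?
3.339e+17 Hz (decrease)

Convert frequency to wavelength (c = 299792458 m/s):
λ₀ = c/f₀ = 299792458/2.920e+19 = 1.0266865e-11 m = 10.2669 pm

Calculate Compton shift:
Δλ = λ_C(1 - cos(18°)) = 0.1188 pm

Final wavelength:
λ' = λ₀ + Δλ = 10.2669 + 0.1188 = 10.3856 pm

Final frequency:
f' = c/λ' = 299792458/1.0385617e-11 = 2.8866119e+19 Hz

Frequency shift (decrease):
Δf = f₀ - f' = 2.920e+19 - 2.8866119e+19 = 3.339e+17 Hz

(Intermediate values are shown rounded; full precision is carried through to the final answer.)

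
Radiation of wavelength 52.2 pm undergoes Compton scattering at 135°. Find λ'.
56.3420 pm

Using the Compton formula: λ' = λ + λ_C(1 − cos θ)

For θ = 135°, cos θ = -√2/2 (exact) ≈ -0.7071, so:
1 − cos 135° = 1 − (-√2/2) ≈ 1.7071

Δλ = λ_C × 1.7071 = 2.4263 × 1.7071 = 4.1420 pm

λ' = 52.2 + 4.1420 = 56.3420 pm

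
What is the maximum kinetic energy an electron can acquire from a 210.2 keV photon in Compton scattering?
94.8767 keV

Maximum energy transfer occurs at θ = 180° (backscattering).

Initial photon: E₀ = 210.2 keV → λ₀ = 5.8984 pm

Maximum Compton shift (at 180°):
Δλ_max = 2λ_C = 2 × 2.4263 = 4.8526 pm

Final wavelength:
λ' = 5.8984 + 4.8526 = 10.7510 pm

Minimum photon energy (maximum energy to electron):
E'_min = hc/λ' = 115.3233 keV

Maximum electron kinetic energy:
K_max = E₀ - E'_min = 210.2000 - 115.3233 = 94.8767 keV

(Intermediate values are shown rounded; full precision is carried through to the final answer.)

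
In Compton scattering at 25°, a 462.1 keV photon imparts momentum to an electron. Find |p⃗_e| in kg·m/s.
1.0444e-22 kg·m/s

The electron is initially at rest, so by conservation of momentum:
p⃗_e = p⃗₀ − p⃗'  (incident photon momentum minus scattered photon momentum)

Photon momentum magnitudes (p = h/λ = E/c):
λ₀ = hc/E₀ = 2.6831 pm → p₀ = h/λ₀ = 2.4696e-22 kg·m/s
Δλ = λ_C(1 − cos 25°) = 0.2273 pm
λ' = 2.9104 pm → p' = h/λ' = 2.2767e-22 kg·m/s

The scattered photon makes angle θ = 25° with the incident direction, so by the law of cosines:
|p⃗_e|² = p₀² + p'² − 2p₀p'cos θ
|p⃗_e|² = (2.4696e-22)² + (2.2767e-22)² − 2·2.4696e-22·2.2767e-22·cos(25°)
|p⃗_e| = 1.0444e-22 kg·m/s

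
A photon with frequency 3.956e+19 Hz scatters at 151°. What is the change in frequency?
1.484e+19 Hz (decrease)

Convert frequency to wavelength (c = 299792458 m/s):
λ₀ = c/f₀ = 299792458/3.956e+19 = 7.5781713e-12 m = 7.5782 pm

Calculate Compton shift:
Δλ = λ_C(1 - cos(151°)) = 4.5484 pm

Final wavelength:
λ' = λ₀ + Δλ = 7.5782 + 4.5484 = 12.1266 pm

Final frequency:
f' = c/λ' = 299792458/1.2126580e-11 = 2.4721929e+19 Hz

Frequency shift (decrease):
Δf = f₀ - f' = 3.956e+19 - 2.4721929e+19 = 1.484e+19 Hz

(Intermediate values are shown rounded; full precision is carried through to the final answer.)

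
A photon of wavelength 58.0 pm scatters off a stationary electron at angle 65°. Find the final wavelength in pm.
59.4009 pm

Using the Compton scattering formula:
λ' = λ + Δλ = λ + λ_C(1 - cos θ)

Given:
- Initial wavelength λ = 58.0 pm
- Scattering angle θ = 65°
- Compton wavelength λ_C ≈ 2.4263 pm

Calculate the shift:
Δλ = 2.4263 × (1 - cos(65°))
Δλ = 2.4263 × 0.5774
Δλ = 1.4009 pm

Final wavelength:
λ' = 58.0 + 1.4009 = 59.4009 pm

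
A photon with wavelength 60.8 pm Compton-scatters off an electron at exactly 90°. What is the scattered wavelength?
63.2263 pm

Using the Compton formula: λ' = λ + λ_C(1 − cos θ)

For θ = 90°, cos θ = 0 (exact) = 0.0000, so:
1 − cos 90° = 1 − (0) = 1.0000

Δλ = λ_C × 1.0000 = 2.4263 × 1.0000 = 2.4263 pm

λ' = 60.8 + 2.4263 = 63.2263 pm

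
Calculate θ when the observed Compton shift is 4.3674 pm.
143.13°

From the Compton formula Δλ = λ_C(1 - cos θ), we can solve for θ:

cos θ = 1 - Δλ/λ_C

Given:
- Δλ = 4.3674 pm
- λ_C = h/(m_e·c) ≈ 2.42631024 pm

cos θ = 1 - 4.3674/2.42631024
cos θ = 1 - 1.800017
cos θ = -0.800017

θ = arccos(-0.800017)
θ = 143.13°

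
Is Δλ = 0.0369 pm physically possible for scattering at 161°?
No, inconsistent

Calculate the expected shift for θ = 161°:

Δλ_expected = λ_C(1 - cos(161°))
Δλ_expected = 2.4263 × (1 - cos(161°))
Δλ_expected = 2.4263 × 1.9455
Δλ_expected = 4.7204 pm

Given shift: 0.0369 pm
Expected shift: 4.7204 pm
Difference: 4.6836 pm

The values do not match. The given shift corresponds to θ ≈ 10.0°, not 161°.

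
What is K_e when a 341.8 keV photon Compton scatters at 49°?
63.9268 keV

By energy conservation: K_e = E_initial - E_final

First find the scattered photon energy:
Initial wavelength: λ = hc/E = 3.6274 pm
Compton shift: Δλ = λ_C(1 - cos(49°)) = 0.8345 pm
Final wavelength: λ' = 3.6274 + 0.8345 = 4.4619 pm
Final photon energy: E' = hc/λ' = 277.8732 keV

Electron kinetic energy:
K_e = E - E' = 341.8000 - 277.8732 = 63.9268 keV

(Intermediate values are shown rounded; full precision is carried through to the final answer.)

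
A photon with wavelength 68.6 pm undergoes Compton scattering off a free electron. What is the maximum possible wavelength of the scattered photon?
73.4526 pm (at θ = 180°)

The Compton shift is Δλ = λ_C(1 − cos θ).

Since cos θ ranges from −1 to 1, the factor (1 − cos θ) ranges from 0 to 2; the maximum shift occurs at θ = 180° (backscattering):
Δλ_max = 2λ_C = 2 × 2.4263 pm = 4.8526 pm

Maximum scattered wavelength:
λ'_max = λ₀ + Δλ_max = 68.6 + 4.8526 = 73.4526 pm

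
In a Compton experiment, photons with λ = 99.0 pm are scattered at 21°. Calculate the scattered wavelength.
99.1612 pm

Using the Compton scattering formula:
λ' = λ + Δλ = λ + λ_C(1 - cos θ)

Given:
- Initial wavelength λ = 99.0 pm
- Scattering angle θ = 21°
- Compton wavelength λ_C ≈ 2.4263 pm

Calculate the shift:
Δλ = 2.4263 × (1 - cos(21°))
Δλ = 2.4263 × 0.0664
Δλ = 0.1612 pm

Final wavelength:
λ' = 99.0 + 0.1612 = 99.1612 pm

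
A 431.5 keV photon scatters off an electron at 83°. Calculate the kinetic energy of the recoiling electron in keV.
183.7272 keV

By energy conservation: K_e = E_initial - E_final

First find the scattered photon energy:
Initial wavelength: λ = hc/E = 2.8733 pm
Compton shift: Δλ = λ_C(1 - cos(83°)) = 2.1306 pm
Final wavelength: λ' = 2.8733 + 2.1306 = 5.0039 pm
Final photon energy: E' = hc/λ' = 247.7728 keV

Electron kinetic energy:
K_e = E - E' = 431.5000 - 247.7728 = 183.7272 keV

(Intermediate values are shown rounded; full precision is carried through to the final answer.)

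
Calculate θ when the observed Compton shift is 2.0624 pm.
81.37°

From the Compton formula Δλ = λ_C(1 - cos θ), we can solve for θ:

cos θ = 1 - Δλ/λ_C

Given:
- Δλ = 2.0624 pm
- λ_C = h/(m_e·c) ≈ 2.42631024 pm

cos θ = 1 - 2.0624/2.42631024
cos θ = 1 - 0.850015
cos θ = 0.149985

θ = arccos(0.149985)
θ = 81.37°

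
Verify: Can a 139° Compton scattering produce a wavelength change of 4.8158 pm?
No, inconsistent

Calculate the expected shift for θ = 139°:

Δλ_expected = λ_C(1 - cos(139°))
Δλ_expected = 2.4263 × (1 - cos(139°))
Δλ_expected = 2.4263 × 1.7547
Δλ_expected = 4.2575 pm

Given shift: 4.8158 pm
Expected shift: 4.2575 pm
Difference: 0.5583 pm

The values do not match. The given shift corresponds to θ ≈ 170.0°, not 139°.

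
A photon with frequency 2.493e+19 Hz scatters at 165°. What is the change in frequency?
7.080e+18 Hz (decrease)

Convert frequency to wavelength (c = 299792458 m/s):
λ₀ = c/f₀ = 299792458/2.493e+19 = 1.2025369e-11 m = 12.0254 pm

Calculate Compton shift:
Δλ = λ_C(1 - cos(165°)) = 4.7699 pm

Final wavelength:
λ' = λ₀ + Δλ = 12.0254 + 4.7699 = 16.7953 pm

Final frequency:
f' = c/λ' = 299792458/1.6795315e-11 = 1.7849767e+19 Hz

Frequency shift (decrease):
Δf = f₀ - f' = 2.493e+19 - 1.7849767e+19 = 7.080e+18 Hz

(Intermediate values are shown rounded; full precision is carried through to the final answer.)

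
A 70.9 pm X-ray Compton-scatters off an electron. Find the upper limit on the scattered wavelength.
75.7526 pm (at θ = 180°)

The Compton shift is Δλ = λ_C(1 − cos θ).

Since cos θ ranges from −1 to 1, the factor (1 − cos θ) ranges from 0 to 2; the maximum shift occurs at θ = 180° (backscattering):
Δλ_max = 2λ_C = 2 × 2.4263 pm = 4.8526 pm

Maximum scattered wavelength:
λ'_max = λ₀ + Δλ_max = 70.9 + 4.8526 = 75.7526 pm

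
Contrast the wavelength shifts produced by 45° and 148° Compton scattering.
148° produces the larger shift by a factor of 6.310

Calculate both shifts using Δλ = λ_C(1 - cos θ):

For θ₁ = 45°:
Δλ₁ = 2.4263 × (1 - cos(45°))
Δλ₁ = 2.4263 × 0.2929
Δλ₁ = 0.7106 pm

For θ₂ = 148°:
Δλ₂ = 2.4263 × (1 - cos(148°))
Δλ₂ = 2.4263 × 1.8480
Δλ₂ = 4.4839 pm

The 148° angle produces the larger shift.
Ratio: 4.4839/0.7106 = 6.310

(Intermediate values are shown rounded; full precision is carried through to the final answer.)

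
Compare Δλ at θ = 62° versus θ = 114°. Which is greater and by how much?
114° produces the larger shift by a factor of 2.652

Calculate both shifts using Δλ = λ_C(1 - cos θ):

For θ₁ = 62°:
Δλ₁ = 2.4263 × (1 - cos(62°))
Δλ₁ = 2.4263 × 0.5305
Δλ₁ = 1.2872 pm

For θ₂ = 114°:
Δλ₂ = 2.4263 × (1 - cos(114°))
Δλ₂ = 2.4263 × 1.4067
Δλ₂ = 3.4132 pm

The 114° angle produces the larger shift.
Ratio: 3.4132/1.2872 = 2.652

(Intermediate values are shown rounded; full precision is carried through to the final answer.)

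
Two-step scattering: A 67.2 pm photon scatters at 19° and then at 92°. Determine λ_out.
69.8432 pm

Apply Compton shift twice:

First scattering at θ₁ = 19°:
Δλ₁ = λ_C(1 - cos(19°))
Δλ₁ = 2.4263 × 0.0545
Δλ₁ = 0.1322 pm

After first scattering:
λ₁ = 67.2 + 0.1322 = 67.3322 pm

Second scattering at θ₂ = 92°:
Δλ₂ = λ_C(1 - cos(92°))
Δλ₂ = 2.4263 × 1.0349
Δλ₂ = 2.5110 pm

Final wavelength:
λ₂ = 67.3322 + 2.5110 = 69.8432 pm

Total shift: Δλ_total = 0.1322 + 2.5110 = 2.6432 pm

(Intermediate values are shown rounded; full precision is carried through to the final answer.)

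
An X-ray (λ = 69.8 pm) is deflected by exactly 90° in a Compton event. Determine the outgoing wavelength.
72.2263 pm

Using the Compton formula: λ' = λ + λ_C(1 − cos θ)

For θ = 90°, cos θ = 0 (exact) = 0.0000, so:
1 − cos 90° = 1 − (0) = 1.0000

Δλ = λ_C × 1.0000 = 2.4263 × 1.0000 = 2.4263 pm

λ' = 69.8 + 2.4263 = 72.2263 pm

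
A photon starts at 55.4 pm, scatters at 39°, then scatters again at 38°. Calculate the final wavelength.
56.4551 pm

Apply Compton shift twice:

First scattering at θ₁ = 39°:
Δλ₁ = λ_C(1 - cos(39°))
Δλ₁ = 2.4263 × 0.2229
Δλ₁ = 0.5407 pm

After first scattering:
λ₁ = 55.4 + 0.5407 = 55.9407 pm

Second scattering at θ₂ = 38°:
Δλ₂ = λ_C(1 - cos(38°))
Δλ₂ = 2.4263 × 0.2120
Δλ₂ = 0.5144 pm

Final wavelength:
λ₂ = 55.9407 + 0.5144 = 56.4551 pm

Total shift: Δλ_total = 0.5407 + 0.5144 = 1.0551 pm

(Intermediate values are shown rounded; full precision is carried through to the final answer.)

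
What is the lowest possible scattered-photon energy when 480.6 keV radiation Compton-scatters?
166.8158 keV (at θ = 180°)

The scattered photon has minimum energy when its wavelength is maximum, i.e., when the Compton shift Δλ = λ_C(1 − cos θ) is maximum. This occurs at θ = 180° (backscattering), giving Δλ_max = 2λ_C = 4.8526 pm.

Initial wavelength: λ₀ = hc/E₀ = 2.5798 pm
Maximum final wavelength: λ'_max = λ₀ + 2λ_C = 2.5798 + 4.8526 = 7.4324 pm
Minimum final energy: E'_min = hc/λ'_max = 166.8158 keV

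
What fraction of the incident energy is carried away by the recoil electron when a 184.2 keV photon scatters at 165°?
0.4147 (or 41.47%)

Calculate initial and final photon energies:

Initial: E₀ = 184.2 keV → λ₀ = 6.7310 pm
Compton shift: Δλ = 4.7699 pm
Final wavelength: λ' = 11.5009 pm
Final energy: E' = 107.8039 keV

Fractional energy loss:
(E₀ - E')/E₀ = (184.2000 - 107.8039)/184.2000
= 76.3961/184.2000
= 0.4147
= 41.47%

(Intermediate values are shown rounded; full precision is carried through to the final answer.)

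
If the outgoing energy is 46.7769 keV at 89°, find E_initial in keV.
51.3999 keV

Convert final energy to wavelength (hc ≈ 1239.842 keV·pm):
λ' = hc/E' = 1239.842 / 46.7769 = 26.5054 pm

Calculate the Compton shift:
Δλ = λ_C(1 - cos(89°))
Δλ = 2.4263 × (1 - cos(89°))
Δλ = 2.3840 pm

Initial wavelength:
λ = λ' - Δλ = 26.5054 - 2.3840 = 24.1215 pm

Initial energy:
E = hc/λ = 1239.842 / 24.1215 = 51.3999 keV

(Intermediate values are shown rounded; full precision is carried through to the final answer.)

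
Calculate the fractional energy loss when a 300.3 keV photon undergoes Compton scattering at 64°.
0.2482 (or 24.82%)

Calculate initial and final photon energies:

Initial: E₀ = 300.3 keV → λ₀ = 4.1287 pm
Compton shift: Δλ = 1.3627 pm
Final wavelength: λ' = 5.4914 pm
Final energy: E' = 225.7803 keV

Fractional energy loss:
(E₀ - E')/E₀ = (300.3000 - 225.7803)/300.3000
= 74.5197/300.3000
= 0.2482
= 24.82%

(Intermediate values are shown rounded; full precision is carried through to the final answer.)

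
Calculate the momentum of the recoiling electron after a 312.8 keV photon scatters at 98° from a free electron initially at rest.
2.0550e-22 kg·m/s

The electron is initially at rest, so by conservation of momentum:
p⃗_e = p⃗₀ − p⃗'  (incident photon momentum minus scattered photon momentum)

Photon momentum magnitudes (p = h/λ = E/c):
λ₀ = hc/E₀ = 3.9637 pm → p₀ = h/λ₀ = 1.6717e-22 kg·m/s
Δλ = λ_C(1 − cos 98°) = 2.7640 pm
λ' = 6.7277 pm → p' = h/λ' = 9.8490e-23 kg·m/s

The scattered photon makes angle θ = 98° with the incident direction, so by the law of cosines:
|p⃗_e|² = p₀² + p'² − 2p₀p'cos θ
|p⃗_e|² = (1.6717e-22)² + (9.8490e-23)² − 2·1.6717e-22·9.8490e-23·cos(98°)
|p⃗_e| = 2.0550e-22 kg·m/s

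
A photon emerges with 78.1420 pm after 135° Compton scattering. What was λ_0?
74.0000 pm

From λ' = λ + Δλ, we have λ = λ' - Δλ

First calculate the Compton shift:
Δλ = λ_C(1 - cos θ)
Δλ = 2.4263 × (1 - cos(135°))
Δλ = 2.4263 × 1.7071
Δλ = 4.1420 pm

Initial wavelength:
λ = λ' - Δλ
λ = 78.1420 - 4.1420
λ = 74.0000 pm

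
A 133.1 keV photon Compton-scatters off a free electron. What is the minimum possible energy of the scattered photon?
87.5116 keV (at θ = 180°)

The scattered photon has minimum energy when its wavelength is maximum, i.e., when the Compton shift Δλ = λ_C(1 − cos θ) is maximum. This occurs at θ = 180° (backscattering), giving Δλ_max = 2λ_C = 4.8526 pm.

Initial wavelength: λ₀ = hc/E₀ = 9.3151 pm
Maximum final wavelength: λ'_max = λ₀ + 2λ_C = 9.3151 + 4.8526 = 14.1677 pm
Minimum final energy: E'_min = hc/λ'_max = 87.5116 keV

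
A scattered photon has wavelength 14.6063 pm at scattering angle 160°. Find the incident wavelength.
9.9000 pm

From λ' = λ + Δλ, we have λ = λ' - Δλ

First calculate the Compton shift:
Δλ = λ_C(1 - cos θ)
Δλ = 2.4263 × (1 - cos(160°))
Δλ = 2.4263 × 1.9397
Δλ = 4.7063 pm

Initial wavelength:
λ = λ' - Δλ
λ = 14.6063 - 4.7063
λ = 9.9000 pm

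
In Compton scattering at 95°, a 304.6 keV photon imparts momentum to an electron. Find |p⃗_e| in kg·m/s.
1.9763e-22 kg·m/s

The electron is initially at rest, so by conservation of momentum:
p⃗_e = p⃗₀ − p⃗'  (incident photon momentum minus scattered photon momentum)

Photon momentum magnitudes (p = h/λ = E/c):
λ₀ = hc/E₀ = 4.0704 pm → p₀ = h/λ₀ = 1.6279e-22 kg·m/s
Δλ = λ_C(1 − cos 95°) = 2.6378 pm
λ' = 6.7082 pm → p' = h/λ' = 9.8776e-23 kg·m/s

The scattered photon makes angle θ = 95° with the incident direction, so by the law of cosines:
|p⃗_e|² = p₀² + p'² − 2p₀p'cos θ
|p⃗_e|² = (1.6279e-22)² + (9.8776e-23)² − 2·1.6279e-22·9.8776e-23·cos(95°)
|p⃗_e| = 1.9763e-22 kg·m/s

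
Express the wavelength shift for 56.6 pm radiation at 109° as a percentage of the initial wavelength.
5.6824%

Calculate the Compton shift:
Δλ = λ_C(1 - cos(109°))
Δλ = 2.4263 × (1 - cos(109°))
Δλ = 2.4263 × 1.3256
Δλ = 3.2162 pm

Percentage change:
(Δλ/λ₀) × 100 = (3.2162/56.6) × 100
= 5.6824%

(Intermediate values are shown rounded; full precision is carried through to the final answer.)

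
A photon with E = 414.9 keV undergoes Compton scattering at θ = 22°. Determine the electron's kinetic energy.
23.1605 keV

By energy conservation: K_e = E_initial - E_final

First find the scattered photon energy:
Initial wavelength: λ = hc/E = 2.9883 pm
Compton shift: Δλ = λ_C(1 - cos(22°)) = 0.1767 pm
Final wavelength: λ' = 2.9883 + 0.1767 = 3.1650 pm
Final photon energy: E' = hc/λ' = 391.7395 keV

Electron kinetic energy:
K_e = E - E' = 414.9000 - 391.7395 = 23.1605 keV

(Intermediate values are shown rounded; full precision is carried through to the final answer.)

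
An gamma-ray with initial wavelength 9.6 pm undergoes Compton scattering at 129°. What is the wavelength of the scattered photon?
13.5532 pm

Using the Compton scattering formula:
λ' = λ + Δλ = λ + λ_C(1 - cos θ)

Given:
- Initial wavelength λ = 9.6 pm
- Scattering angle θ = 129°
- Compton wavelength λ_C ≈ 2.4263 pm

Calculate the shift:
Δλ = 2.4263 × (1 - cos(129°))
Δλ = 2.4263 × 1.6293
Δλ = 3.9532 pm

Final wavelength:
λ' = 9.6 + 3.9532 = 13.5532 pm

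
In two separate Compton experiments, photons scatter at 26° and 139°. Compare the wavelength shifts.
139° produces the larger shift by a factor of 17.338

Calculate both shifts using Δλ = λ_C(1 - cos θ):

For θ₁ = 26°:
Δλ₁ = 2.4263 × (1 - cos(26°))
Δλ₁ = 2.4263 × 0.1012
Δλ₁ = 0.2456 pm

For θ₂ = 139°:
Δλ₂ = 2.4263 × (1 - cos(139°))
Δλ₂ = 2.4263 × 1.7547
Δλ₂ = 4.2575 pm

The 139° angle produces the larger shift.
Ratio: 4.2575/0.2456 = 17.338

(Intermediate values are shown rounded; full precision is carried through to the final answer.)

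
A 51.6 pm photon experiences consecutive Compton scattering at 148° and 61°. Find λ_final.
57.3339 pm

Apply Compton shift twice:

First scattering at θ₁ = 148°:
Δλ₁ = λ_C(1 - cos(148°))
Δλ₁ = 2.4263 × 1.8480
Δλ₁ = 4.4839 pm

After first scattering:
λ₁ = 51.6 + 4.4839 = 56.0839 pm

Second scattering at θ₂ = 61°:
Δλ₂ = λ_C(1 - cos(61°))
Δλ₂ = 2.4263 × 0.5152
Δλ₂ = 1.2500 pm

Final wavelength:
λ₂ = 56.0839 + 1.2500 = 57.3339 pm

Total shift: Δλ_total = 4.4839 + 1.2500 = 5.7339 pm

(Intermediate values are shown rounded; full precision is carried through to the final answer.)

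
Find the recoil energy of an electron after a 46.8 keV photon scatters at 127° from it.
5.9873 keV

By energy conservation: K_e = E_initial - E_final

First find the scattered photon energy:
Initial wavelength: λ = hc/E = 26.4924 pm
Compton shift: Δλ = λ_C(1 - cos(127°)) = 3.8865 pm
Final wavelength: λ' = 26.4924 + 3.8865 = 30.3789 pm
Final photon energy: E' = hc/λ' = 40.8127 keV

Electron kinetic energy:
K_e = E - E' = 46.8000 - 40.8127 = 5.9873 keV

(Intermediate values are shown rounded; full precision is carried through to the final answer.)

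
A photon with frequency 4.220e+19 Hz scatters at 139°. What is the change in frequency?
1.581e+19 Hz (decrease)

Convert frequency to wavelength (c = 299792458 m/s):
λ₀ = c/f₀ = 299792458/4.220e+19 = 7.1040867e-12 m = 7.1041 pm

Calculate Compton shift:
Δλ = λ_C(1 - cos(139°)) = 4.2575 pm

Final wavelength:
λ' = λ₀ + Δλ = 7.1041 + 4.2575 = 11.3616 pm

Final frequency:
f' = c/λ' = 299792458/1.1361556e-11 = 2.6386566e+19 Hz

Frequency shift (decrease):
Δf = f₀ - f' = 4.220e+19 - 2.6386566e+19 = 1.581e+19 Hz

(Intermediate values are shown rounded; full precision is carried through to the final answer.)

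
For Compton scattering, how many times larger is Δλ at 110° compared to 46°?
110° produces the larger shift by a factor of 4.395

Calculate both shifts using Δλ = λ_C(1 - cos θ):

For θ₁ = 46°:
Δλ₁ = 2.4263 × (1 - cos(46°))
Δλ₁ = 2.4263 × 0.3053
Δλ₁ = 0.7409 pm

For θ₂ = 110°:
Δλ₂ = 2.4263 × (1 - cos(110°))
Δλ₂ = 2.4263 × 1.3420
Δλ₂ = 3.2562 pm

The 110° angle produces the larger shift.
Ratio: 3.2562/0.7409 = 4.395

(Intermediate values are shown rounded; full precision is carried through to the final answer.)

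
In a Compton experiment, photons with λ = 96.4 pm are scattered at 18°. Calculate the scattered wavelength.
96.5188 pm

Using the Compton scattering formula:
λ' = λ + Δλ = λ + λ_C(1 - cos θ)

Given:
- Initial wavelength λ = 96.4 pm
- Scattering angle θ = 18°
- Compton wavelength λ_C ≈ 2.4263 pm

Calculate the shift:
Δλ = 2.4263 × (1 - cos(18°))
Δλ = 2.4263 × 0.0489
Δλ = 0.1188 pm

Final wavelength:
λ' = 96.4 + 0.1188 = 96.5188 pm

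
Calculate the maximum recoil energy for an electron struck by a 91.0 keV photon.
23.8990 keV

Maximum energy transfer occurs at θ = 180° (backscattering).

Initial photon: E₀ = 91.0 keV → λ₀ = 13.6246 pm

Maximum Compton shift (at 180°):
Δλ_max = 2λ_C = 2 × 2.4263 = 4.8526 pm

Final wavelength:
λ' = 13.6246 + 4.8526 = 18.4773 pm

Minimum photon energy (maximum energy to electron):
E'_min = hc/λ' = 67.1010 keV

Maximum electron kinetic energy:
K_max = E₀ - E'_min = 91.0000 - 67.1010 = 23.8990 keV

(Intermediate values are shown rounded; full precision is carried through to the final answer.)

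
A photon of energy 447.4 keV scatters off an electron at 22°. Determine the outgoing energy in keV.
420.5862 keV

First convert energy to wavelength:
λ = hc/E, with hc ≈ 1239.842 keV·pm (i.e. 1239.842 eV·nm)

For E = 447.4 keV = 447400 eV:
λ = 1239.842 keV·pm / 447.4 keV
λ = 2.7712 pm

Calculate the Compton shift:
Δλ = λ_C(1 - cos(22°)) = 2.4263 × 0.0728
Δλ = 0.1767 pm

Final wavelength:
λ' = 2.7712 + 0.1767 = 2.9479 pm

Final energy:
E' = hc/λ' = 1239.842 / 2.9479 = 420.5862 keV

(Intermediate values are shown rounded; full precision is carried through to the final answer.)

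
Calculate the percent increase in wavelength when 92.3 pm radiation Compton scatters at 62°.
1.3946%

Calculate the Compton shift:
Δλ = λ_C(1 - cos(62°))
Δλ = 2.4263 × (1 - cos(62°))
Δλ = 2.4263 × 0.5305
Δλ = 1.2872 pm

Percentage change:
(Δλ/λ₀) × 100 = (1.2872/92.3) × 100
= 1.3946%

(Intermediate values are shown rounded; full precision is carried through to the final answer.)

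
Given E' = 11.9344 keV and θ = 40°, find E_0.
12.0000 keV

Convert final energy to wavelength (hc ≈ 1239.842 keV·pm):
λ' = hc/E' = 1239.842 / 11.9344 = 103.8881 pm

Calculate the Compton shift:
Δλ = λ_C(1 - cos(40°))
Δλ = 2.4263 × (1 - cos(40°))
Δλ = 0.5676 pm

Initial wavelength:
λ = λ' - Δλ = 103.8881 - 0.5676 = 103.3204 pm

Initial energy:
E = hc/λ = 1239.842 / 103.3204 = 12.0000 keV

(Intermediate values are shown rounded; full precision is carried through to the final answer.)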